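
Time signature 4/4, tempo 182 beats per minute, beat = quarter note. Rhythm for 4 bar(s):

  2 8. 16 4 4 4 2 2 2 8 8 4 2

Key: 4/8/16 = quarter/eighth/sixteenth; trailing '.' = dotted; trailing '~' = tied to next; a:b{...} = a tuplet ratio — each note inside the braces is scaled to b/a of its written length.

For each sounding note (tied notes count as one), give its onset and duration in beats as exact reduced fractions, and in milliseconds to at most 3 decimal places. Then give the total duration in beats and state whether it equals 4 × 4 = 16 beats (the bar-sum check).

1) 0.0ms=0b +659.341ms=2b
2) 659.341ms=2b +247.253ms=3/4b
3) 906.593ms=11/4b +82.418ms=1/4b
4) 989.011ms=3b +329.67ms=1b
5) 1318.681ms=4b +329.67ms=1b
6) 1648.352ms=5b +329.67ms=1b
7) 1978.022ms=6b +659.341ms=2b
8) 2637.363ms=8b +659.341ms=2b
9) 3296.703ms=10b +659.341ms=2b
10) 3956.044ms=12b +164.835ms=1/2b
11) 4120.879ms=25/2b +164.835ms=1/2b
12) 4285.714ms=13b +329.67ms=1b
13) 4615.385ms=14b +659.341ms=2b
Σ=16b of 16 (182bpm 4/4) — PASS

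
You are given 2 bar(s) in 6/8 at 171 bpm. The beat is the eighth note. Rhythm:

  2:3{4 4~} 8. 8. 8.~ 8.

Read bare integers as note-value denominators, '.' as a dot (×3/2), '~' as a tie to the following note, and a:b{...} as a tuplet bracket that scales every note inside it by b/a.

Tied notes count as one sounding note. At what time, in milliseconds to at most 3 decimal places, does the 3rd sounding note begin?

1. 0.0ms @ 0 + 1052.632ms (3)
2. 1052.632ms @ 3 + 1578.947ms (9/2)
3. 2631.579ms @ 15/2 + 526.316ms (3/2)
4. 3157.895ms @ 9 + 1052.632ms (3)

note 3 onset = 15/2b = 2631.579ms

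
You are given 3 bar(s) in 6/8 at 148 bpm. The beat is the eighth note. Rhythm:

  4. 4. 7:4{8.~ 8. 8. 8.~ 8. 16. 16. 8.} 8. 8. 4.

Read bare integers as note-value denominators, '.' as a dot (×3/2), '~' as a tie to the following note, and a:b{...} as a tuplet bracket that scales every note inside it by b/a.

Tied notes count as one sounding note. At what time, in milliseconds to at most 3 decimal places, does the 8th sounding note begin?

note 8 onset = 78/7b = 4517.375ms

1. 0.0ms @ 0 + 1216.216ms (3)
2. 1216.216ms @ 3 + 1216.216ms (3)
3. 2432.432ms @ 6 + 694.981ms (12/7)
4. 3127.413ms @ 54/7 + 347.49ms (6/7)
5. 3474.903ms @ 60/7 + 694.981ms (12/7)
6. 4169.884ms @ 72/7 + 173.745ms (3/7)
7. 4343.629ms @ 75/7 + 173.745ms (3/7)
8. 4517.375ms @ 78/7 + 347.49ms (6/7)
9. 4864.865ms @ 12 + 608.108ms (3/2)
10. 5472.973ms @ 27/2 + 608.108ms (3/2)
11. 6081.081ms @ 15 + 1216.216ms (3)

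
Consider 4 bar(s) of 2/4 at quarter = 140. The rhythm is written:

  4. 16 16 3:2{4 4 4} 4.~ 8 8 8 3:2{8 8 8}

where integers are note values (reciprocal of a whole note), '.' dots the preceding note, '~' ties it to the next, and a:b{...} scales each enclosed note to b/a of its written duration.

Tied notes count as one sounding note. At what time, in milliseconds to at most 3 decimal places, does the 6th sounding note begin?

note 6 onset = 10/3b = 1428.571ms

1. 0.0ms @ 0 + 642.857ms (3/2)
2. 642.857ms @ 3/2 + 107.143ms (1/4)
3. 750.0ms @ 7/4 + 107.143ms (1/4)
4. 857.143ms @ 2 + 285.714ms (2/3)
5. 1142.857ms @ 8/3 + 285.714ms (2/3)
6. 1428.571ms @ 10/3 + 285.714ms (2/3)
7. 1714.286ms @ 4 + 857.143ms (2)
8. 2571.429ms @ 6 + 214.286ms (1/2)
9. 2785.714ms @ 13/2 + 214.286ms (1/2)
10. 3000.0ms @ 7 + 142.857ms (1/3)
11. 3142.857ms @ 22/3 + 142.857ms (1/3)
12. 3285.714ms @ 23/3 + 142.857ms (1/3)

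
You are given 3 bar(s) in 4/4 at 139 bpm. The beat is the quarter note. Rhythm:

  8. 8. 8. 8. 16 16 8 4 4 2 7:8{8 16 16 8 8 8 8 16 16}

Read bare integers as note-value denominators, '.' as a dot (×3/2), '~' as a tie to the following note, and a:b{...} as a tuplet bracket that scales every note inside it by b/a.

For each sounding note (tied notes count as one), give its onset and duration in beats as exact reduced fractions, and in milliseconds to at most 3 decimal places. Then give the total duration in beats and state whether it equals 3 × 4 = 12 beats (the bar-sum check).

1) 0.0ms=0b +323.741ms=3/4b
2) 323.741ms=3/4b +323.741ms=3/4b
3) 647.482ms=3/2b +323.741ms=3/4b
4) 971.223ms=9/4b +323.741ms=3/4b
5) 1294.964ms=3b +107.914ms=1/4b
6) 1402.878ms=13/4b +107.914ms=1/4b
7) 1510.791ms=7/2b +215.827ms=1/2b
8) 1726.619ms=4b +431.655ms=1b
9) 2158.273ms=5b +431.655ms=1b
10) 2589.928ms=6b +863.309ms=2b
11) 3453.237ms=8b +246.66ms=4/7b
12) 3699.897ms=60/7b +123.33ms=2/7b
13) 3823.227ms=62/7b +123.33ms=2/7b
14) 3946.557ms=64/7b +246.66ms=4/7b
15) 4193.217ms=68/7b +246.66ms=4/7b
16) 4439.877ms=72/7b +246.66ms=4/7b
17) 4686.536ms=76/7b +246.66ms=4/7b
18) 4933.196ms=80/7b +123.33ms=2/7b
19) 5056.526ms=82/7b +123.33ms=2/7b
Σ=12b of 12 (139bpm 4/4) — PASS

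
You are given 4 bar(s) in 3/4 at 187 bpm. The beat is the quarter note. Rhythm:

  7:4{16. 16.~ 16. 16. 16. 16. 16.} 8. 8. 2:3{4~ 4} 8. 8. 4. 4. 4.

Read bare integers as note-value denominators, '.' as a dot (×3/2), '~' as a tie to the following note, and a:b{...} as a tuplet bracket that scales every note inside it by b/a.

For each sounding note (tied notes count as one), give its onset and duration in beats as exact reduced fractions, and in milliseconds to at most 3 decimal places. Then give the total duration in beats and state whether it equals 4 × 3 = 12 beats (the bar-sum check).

1) 0.0ms=0b +68.755ms=3/14b
2) 68.755ms=3/14b +137.51ms=3/7b
3) 206.264ms=9/14b +68.755ms=3/14b
4) 275.019ms=6/7b +68.755ms=3/14b
5) 343.774ms=15/14b +68.755ms=3/14b
6) 412.529ms=9/7b +68.755ms=3/14b
7) 481.283ms=3/2b +240.642ms=3/4b
8) 721.925ms=9/4b +240.642ms=3/4b
9) 962.567ms=3b +962.567ms=3b
10) 1925.134ms=6b +240.642ms=3/4b
11) 2165.775ms=27/4b +240.642ms=3/4b
12) 2406.417ms=15/2b +481.283ms=3/2b
13) 2887.701ms=9b +481.283ms=3/2b
14) 3368.984ms=21/2b +481.283ms=3/2b
Σ=12b of 12 (187bpm 3/4) — PASS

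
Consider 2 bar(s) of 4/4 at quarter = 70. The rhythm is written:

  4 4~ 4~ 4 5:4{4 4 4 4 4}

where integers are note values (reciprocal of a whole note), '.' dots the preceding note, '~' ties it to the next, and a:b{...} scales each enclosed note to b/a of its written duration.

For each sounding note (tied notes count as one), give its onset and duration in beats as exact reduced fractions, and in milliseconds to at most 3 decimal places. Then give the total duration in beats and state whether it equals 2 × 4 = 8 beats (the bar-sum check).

1) 0.0ms=0b +857.143ms=1b
2) 857.143ms=1b +2571.429ms=3b
3) 3428.571ms=4b +685.714ms=4/5b
4) 4114.286ms=24/5b +685.714ms=4/5b
5) 4800.0ms=28/5b +685.714ms=4/5b
6) 5485.714ms=32/5b +685.714ms=4/5b
7) 6171.429ms=36/5b +685.714ms=4/5b
Σ=8b of 8 (70bpm 4/4) — PASS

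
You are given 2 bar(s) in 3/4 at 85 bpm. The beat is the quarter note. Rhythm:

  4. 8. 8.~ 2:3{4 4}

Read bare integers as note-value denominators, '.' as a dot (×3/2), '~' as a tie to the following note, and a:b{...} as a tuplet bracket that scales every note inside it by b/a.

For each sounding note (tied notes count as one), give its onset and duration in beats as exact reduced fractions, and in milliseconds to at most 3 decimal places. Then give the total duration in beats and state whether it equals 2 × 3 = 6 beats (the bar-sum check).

1) 0.0ms=0b +1058.824ms=3/2b
2) 1058.824ms=3/2b +529.412ms=3/4b
3) 1588.235ms=9/4b +1588.235ms=9/4b
4) 3176.471ms=9/2b +1058.824ms=3/2b
Σ=6b of 6 (85bpm 3/4) — PASS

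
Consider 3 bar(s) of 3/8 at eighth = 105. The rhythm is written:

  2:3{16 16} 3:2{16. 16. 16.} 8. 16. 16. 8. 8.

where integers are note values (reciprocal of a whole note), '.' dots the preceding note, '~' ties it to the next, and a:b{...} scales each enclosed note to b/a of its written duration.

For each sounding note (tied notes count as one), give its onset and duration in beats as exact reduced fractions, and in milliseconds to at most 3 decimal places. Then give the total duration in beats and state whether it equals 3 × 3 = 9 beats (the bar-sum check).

1) 0.0ms=0b +428.571ms=3/4b
2) 428.571ms=3/4b +428.571ms=3/4b
3) 857.143ms=3/2b +285.714ms=1/2b
4) 1142.857ms=2b +285.714ms=1/2b
5) 1428.571ms=5/2b +285.714ms=1/2b
6) 1714.286ms=3b +857.143ms=3/2b
7) 2571.429ms=9/2b +428.571ms=3/4b
8) 3000.0ms=21/4b +428.571ms=3/4b
9) 3428.571ms=6b +857.143ms=3/2b
10) 4285.714ms=15/2b +857.143ms=3/2b
Σ=9b of 9 (105bpm 3/8) — PASS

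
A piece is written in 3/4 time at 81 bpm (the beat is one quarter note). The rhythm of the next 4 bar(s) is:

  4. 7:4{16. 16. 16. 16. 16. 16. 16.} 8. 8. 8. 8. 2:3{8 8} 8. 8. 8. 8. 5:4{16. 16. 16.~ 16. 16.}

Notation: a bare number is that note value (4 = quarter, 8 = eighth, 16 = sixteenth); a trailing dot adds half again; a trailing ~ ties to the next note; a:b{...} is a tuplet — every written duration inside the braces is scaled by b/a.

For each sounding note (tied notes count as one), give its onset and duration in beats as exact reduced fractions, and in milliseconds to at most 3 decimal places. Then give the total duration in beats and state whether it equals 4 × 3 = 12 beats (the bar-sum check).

1) 0.0ms=0b +1111.111ms=3/2b
2) 1111.111ms=3/2b +158.73ms=3/14b
3) 1269.841ms=12/7b +158.73ms=3/14b
4) 1428.571ms=27/14b +158.73ms=3/14b
5) 1587.302ms=15/7b +158.73ms=3/14b
6) 1746.032ms=33/14b +158.73ms=3/14b
7) 1904.762ms=18/7b +158.73ms=3/14b
8) 2063.492ms=39/14b +158.73ms=3/14b
9) 2222.222ms=3b +555.556ms=3/4b
10) 2777.778ms=15/4b +555.556ms=3/4b
11) 3333.333ms=9/2b +555.556ms=3/4b
12) 3888.889ms=21/4b +555.556ms=3/4b
13) 4444.444ms=6b +555.556ms=3/4b
14) 5000.0ms=27/4b +555.556ms=3/4b
15) 5555.556ms=15/2b +555.556ms=3/4b
16) 6111.111ms=33/4b +555.556ms=3/4b
17) 6666.667ms=9b +555.556ms=3/4b
18) 7222.222ms=39/4b +555.556ms=3/4b
19) 7777.778ms=21/2b +222.222ms=3/10b
20) 8000.0ms=54/5b +222.222ms=3/10b
21) 8222.222ms=111/10b +444.444ms=3/5b
22) 8666.667ms=117/10b +222.222ms=3/10b
Σ=12b of 12 (81bpm 3/4) — PASS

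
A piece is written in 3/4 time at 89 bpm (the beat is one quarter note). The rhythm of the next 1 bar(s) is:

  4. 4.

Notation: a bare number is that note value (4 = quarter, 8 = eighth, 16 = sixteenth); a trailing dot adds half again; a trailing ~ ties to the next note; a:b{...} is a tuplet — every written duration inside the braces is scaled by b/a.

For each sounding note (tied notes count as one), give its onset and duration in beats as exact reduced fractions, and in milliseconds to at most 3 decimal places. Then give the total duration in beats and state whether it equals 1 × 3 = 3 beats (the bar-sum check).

1) 0.0ms=0b +1011.236ms=3/2b
2) 1011.236ms=3/2b +1011.236ms=3/2b
Σ=3b of 3 (89bpm 3/4) — PASS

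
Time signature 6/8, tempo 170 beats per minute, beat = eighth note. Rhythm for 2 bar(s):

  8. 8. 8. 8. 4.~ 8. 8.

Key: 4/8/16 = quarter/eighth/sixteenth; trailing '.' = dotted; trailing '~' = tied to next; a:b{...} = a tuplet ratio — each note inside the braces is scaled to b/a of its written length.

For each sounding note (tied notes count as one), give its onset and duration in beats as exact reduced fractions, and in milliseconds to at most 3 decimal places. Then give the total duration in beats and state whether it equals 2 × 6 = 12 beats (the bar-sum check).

1) 0.0ms=0b +529.412ms=3/2b
2) 529.412ms=3/2b +529.412ms=3/2b
3) 1058.824ms=3b +529.412ms=3/2b
4) 1588.235ms=9/2b +529.412ms=3/2b
5) 2117.647ms=6b +1588.235ms=9/2b
6) 3705.882ms=21/2b +529.412ms=3/2b
Σ=12b of 12 (170bpm 6/8) — PASS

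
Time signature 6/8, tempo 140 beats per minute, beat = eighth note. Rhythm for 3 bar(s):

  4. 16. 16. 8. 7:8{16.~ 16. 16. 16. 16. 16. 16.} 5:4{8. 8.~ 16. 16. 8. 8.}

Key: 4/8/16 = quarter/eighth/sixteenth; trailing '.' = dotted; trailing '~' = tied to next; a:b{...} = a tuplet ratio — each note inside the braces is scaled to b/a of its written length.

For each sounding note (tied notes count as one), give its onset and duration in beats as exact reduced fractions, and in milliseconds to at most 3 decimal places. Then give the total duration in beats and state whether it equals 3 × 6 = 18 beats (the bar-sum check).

1) 0.0ms=0b +1285.714ms=3b
2) 1285.714ms=3b +321.429ms=3/4b
3) 1607.143ms=15/4b +321.429ms=3/4b
4) 1928.571ms=9/2b +642.857ms=3/2b
5) 2571.429ms=6b +734.694ms=12/7b
6) 3306.122ms=54/7b +367.347ms=6/7b
7) 3673.469ms=60/7b +367.347ms=6/7b
8) 4040.816ms=66/7b +367.347ms=6/7b
9) 4408.163ms=72/7b +367.347ms=6/7b
10) 4775.51ms=78/7b +367.347ms=6/7b
11) 5142.857ms=12b +514.286ms=6/5b
12) 5657.143ms=66/5b +771.429ms=9/5b
13) 6428.571ms=15b +257.143ms=3/5b
14) 6685.714ms=78/5b +514.286ms=6/5b
15) 7200.0ms=84/5b +514.286ms=6/5b
Σ=18b of 18 (140bpm 6/8) — PASS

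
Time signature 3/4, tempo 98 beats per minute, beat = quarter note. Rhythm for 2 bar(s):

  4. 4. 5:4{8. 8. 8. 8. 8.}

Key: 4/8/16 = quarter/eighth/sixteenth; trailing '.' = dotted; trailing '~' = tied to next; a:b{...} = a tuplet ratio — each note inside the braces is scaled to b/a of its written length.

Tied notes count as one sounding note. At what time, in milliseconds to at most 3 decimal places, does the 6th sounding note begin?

1. 0.0ms @ 0 + 918.367ms (3/2)
2. 918.367ms @ 3/2 + 918.367ms (3/2)
3. 1836.735ms @ 3 + 367.347ms (3/5)
4. 2204.082ms @ 18/5 + 367.347ms (3/5)
5. 2571.429ms @ 21/5 + 367.347ms (3/5)
6. 2938.776ms @ 24/5 + 367.347ms (3/5)
7. 3306.122ms @ 27/5 + 367.347ms (3/5)

note 6 onset = 24/5b = 2938.776ms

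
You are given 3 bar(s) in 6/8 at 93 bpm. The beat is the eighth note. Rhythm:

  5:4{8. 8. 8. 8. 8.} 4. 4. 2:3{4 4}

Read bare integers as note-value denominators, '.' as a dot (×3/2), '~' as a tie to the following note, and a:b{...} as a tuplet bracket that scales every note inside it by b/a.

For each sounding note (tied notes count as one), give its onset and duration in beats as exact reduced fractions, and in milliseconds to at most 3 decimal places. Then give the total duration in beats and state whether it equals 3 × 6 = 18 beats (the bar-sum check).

1) 0.0ms=0b +774.194ms=6/5b
2) 774.194ms=6/5b +774.194ms=6/5b
3) 1548.387ms=12/5b +774.194ms=6/5b
4) 2322.581ms=18/5b +774.194ms=6/5b
5) 3096.774ms=24/5b +774.194ms=6/5b
6) 3870.968ms=6b +1935.484ms=3b
7) 5806.452ms=9b +1935.484ms=3b
8) 7741.935ms=12b +1935.484ms=3b
9) 9677.419ms=15b +1935.484ms=3b
Σ=18b of 18 (93bpm 6/8) — PASS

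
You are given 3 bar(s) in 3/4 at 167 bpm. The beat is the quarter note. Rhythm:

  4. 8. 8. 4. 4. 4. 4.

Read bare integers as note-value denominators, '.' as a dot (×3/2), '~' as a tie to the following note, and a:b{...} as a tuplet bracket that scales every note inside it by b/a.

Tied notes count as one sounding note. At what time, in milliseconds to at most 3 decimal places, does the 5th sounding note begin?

1. 0.0ms @ 0 + 538.922ms (3/2)
2. 538.922ms @ 3/2 + 269.461ms (3/4)
3. 808.383ms @ 9/4 + 269.461ms (3/4)
4. 1077.844ms @ 3 + 538.922ms (3/2)
5. 1616.766ms @ 9/2 + 538.922ms (3/2)
6. 2155.689ms @ 6 + 538.922ms (3/2)
7. 2694.611ms @ 15/2 + 538.922ms (3/2)

note 5 onset = 9/2b = 1616.766ms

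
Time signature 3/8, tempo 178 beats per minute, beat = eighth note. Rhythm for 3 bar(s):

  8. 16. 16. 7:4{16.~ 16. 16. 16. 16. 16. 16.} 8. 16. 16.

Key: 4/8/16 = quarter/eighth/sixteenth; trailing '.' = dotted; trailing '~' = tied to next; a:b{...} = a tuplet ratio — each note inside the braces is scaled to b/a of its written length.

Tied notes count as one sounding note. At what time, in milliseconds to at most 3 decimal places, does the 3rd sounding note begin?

note 3 onset = 9/4b = 758.427ms

1. 0.0ms @ 0 + 505.618ms (3/2)
2. 505.618ms @ 3/2 + 252.809ms (3/4)
3. 758.427ms @ 9/4 + 252.809ms (3/4)
4. 1011.236ms @ 3 + 288.925ms (6/7)
5. 1300.161ms @ 27/7 + 144.462ms (3/7)
6. 1444.623ms @ 30/7 + 144.462ms (3/7)
7. 1589.085ms @ 33/7 + 144.462ms (3/7)
8. 1733.547ms @ 36/7 + 144.462ms (3/7)
9. 1878.01ms @ 39/7 + 144.462ms (3/7)
10. 2022.472ms @ 6 + 505.618ms (3/2)
11. 2528.09ms @ 15/2 + 252.809ms (3/4)
12. 2780.899ms @ 33/4 + 252.809ms (3/4)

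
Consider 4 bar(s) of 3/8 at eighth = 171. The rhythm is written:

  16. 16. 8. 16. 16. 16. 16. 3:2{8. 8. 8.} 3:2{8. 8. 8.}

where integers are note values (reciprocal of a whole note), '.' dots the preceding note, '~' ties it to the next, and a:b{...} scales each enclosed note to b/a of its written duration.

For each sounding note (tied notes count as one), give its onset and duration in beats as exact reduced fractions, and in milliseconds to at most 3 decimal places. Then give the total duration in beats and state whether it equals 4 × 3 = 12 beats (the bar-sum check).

1) 0.0ms=0b +263.158ms=3/4b
2) 263.158ms=3/4b +263.158ms=3/4b
3) 526.316ms=3/2b +526.316ms=3/2b
4) 1052.632ms=3b +263.158ms=3/4b
5) 1315.789ms=15/4b +263.158ms=3/4b
6) 1578.947ms=9/2b +263.158ms=3/4b
7) 1842.105ms=21/4b +263.158ms=3/4b
8) 2105.263ms=6b +350.877ms=1b
9) 2456.14ms=7b +350.877ms=1b
10) 2807.018ms=8b +350.877ms=1b
11) 3157.895ms=9b +350.877ms=1b
12) 3508.772ms=10b +350.877ms=1b
13) 3859.649ms=11b +350.877ms=1b
Σ=12b of 12 (171bpm 3/8) — PASS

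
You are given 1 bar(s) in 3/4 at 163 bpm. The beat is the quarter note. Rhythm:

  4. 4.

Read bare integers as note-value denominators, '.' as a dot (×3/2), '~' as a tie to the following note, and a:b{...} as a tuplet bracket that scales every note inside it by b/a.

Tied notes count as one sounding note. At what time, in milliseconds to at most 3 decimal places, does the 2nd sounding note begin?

1. 0.0ms @ 0 + 552.147ms (3/2)
2. 552.147ms @ 3/2 + 552.147ms (3/2)

note 2 onset = 3/2b = 552.147ms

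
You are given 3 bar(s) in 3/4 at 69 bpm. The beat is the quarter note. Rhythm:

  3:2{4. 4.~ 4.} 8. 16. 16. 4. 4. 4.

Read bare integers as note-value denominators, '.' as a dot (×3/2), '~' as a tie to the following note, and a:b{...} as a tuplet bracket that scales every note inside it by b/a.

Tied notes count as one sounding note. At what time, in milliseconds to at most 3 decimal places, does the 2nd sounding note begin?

1. 0.0ms @ 0 + 869.565ms (1)
2. 869.565ms @ 1 + 1739.13ms (2)
3. 2608.696ms @ 3 + 652.174ms (3/4)
4. 3260.87ms @ 15/4 + 326.087ms (3/8)
5. 3586.957ms @ 33/8 + 326.087ms (3/8)
6. 3913.043ms @ 9/2 + 1304.348ms (3/2)
7. 5217.391ms @ 6 + 1304.348ms (3/2)
8. 6521.739ms @ 15/2 + 1304.348ms (3/2)

note 2 onset = 1b = 869.565ms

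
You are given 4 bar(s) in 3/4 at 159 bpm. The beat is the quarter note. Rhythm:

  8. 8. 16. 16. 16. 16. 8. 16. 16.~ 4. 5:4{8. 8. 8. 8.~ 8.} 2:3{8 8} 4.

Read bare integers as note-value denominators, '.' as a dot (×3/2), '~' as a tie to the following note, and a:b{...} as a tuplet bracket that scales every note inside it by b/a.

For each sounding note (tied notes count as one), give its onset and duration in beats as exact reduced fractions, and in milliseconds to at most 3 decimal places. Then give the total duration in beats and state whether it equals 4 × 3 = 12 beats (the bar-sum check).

1) 0.0ms=0b +283.019ms=3/4b
2) 283.019ms=3/4b +283.019ms=3/4b
3) 566.038ms=3/2b +141.509ms=3/8b
4) 707.547ms=15/8b +141.509ms=3/8b
5) 849.057ms=9/4b +141.509ms=3/8b
6) 990.566ms=21/8b +141.509ms=3/8b
7) 1132.075ms=3b +283.019ms=3/4b
8) 1415.094ms=15/4b +141.509ms=3/8b
9) 1556.604ms=33/8b +707.547ms=15/8b
10) 2264.151ms=6b +226.415ms=3/5b
11) 2490.566ms=33/5b +226.415ms=3/5b
12) 2716.981ms=36/5b +226.415ms=3/5b
13) 2943.396ms=39/5b +452.83ms=6/5b
14) 3396.226ms=9b +283.019ms=3/4b
15) 3679.245ms=39/4b +283.019ms=3/4b
16) 3962.264ms=21/2b +566.038ms=3/2b
Σ=12b of 12 (159bpm 3/4) — PASS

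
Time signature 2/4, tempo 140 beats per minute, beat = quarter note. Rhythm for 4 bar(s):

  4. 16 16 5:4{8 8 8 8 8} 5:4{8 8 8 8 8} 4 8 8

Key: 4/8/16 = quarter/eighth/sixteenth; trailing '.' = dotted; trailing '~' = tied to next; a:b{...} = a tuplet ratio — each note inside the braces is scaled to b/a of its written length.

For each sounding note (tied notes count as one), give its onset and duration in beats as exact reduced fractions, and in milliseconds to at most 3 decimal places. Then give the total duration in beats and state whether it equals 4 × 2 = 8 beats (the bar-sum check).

1) 0.0ms=0b +642.857ms=3/2b
2) 642.857ms=3/2b +107.143ms=1/4b
3) 750.0ms=7/4b +107.143ms=1/4b
4) 857.143ms=2b +171.429ms=2/5b
5) 1028.571ms=12/5b +171.429ms=2/5b
6) 1200.0ms=14/5b +171.429ms=2/5b
7) 1371.429ms=16/5b +171.429ms=2/5b
8) 1542.857ms=18/5b +171.429ms=2/5b
9) 1714.286ms=4b +171.429ms=2/5b
10) 1885.714ms=22/5b +171.429ms=2/5b
11) 2057.143ms=24/5b +171.429ms=2/5b
12) 2228.571ms=26/5b +171.429ms=2/5b
13) 2400.0ms=28/5b +171.429ms=2/5b
14) 2571.429ms=6b +428.571ms=1b
15) 3000.0ms=7b +214.286ms=1/2b
16) 3214.286ms=15/2b +214.286ms=1/2b
Σ=8b of 8 (140bpm 2/4) — PASS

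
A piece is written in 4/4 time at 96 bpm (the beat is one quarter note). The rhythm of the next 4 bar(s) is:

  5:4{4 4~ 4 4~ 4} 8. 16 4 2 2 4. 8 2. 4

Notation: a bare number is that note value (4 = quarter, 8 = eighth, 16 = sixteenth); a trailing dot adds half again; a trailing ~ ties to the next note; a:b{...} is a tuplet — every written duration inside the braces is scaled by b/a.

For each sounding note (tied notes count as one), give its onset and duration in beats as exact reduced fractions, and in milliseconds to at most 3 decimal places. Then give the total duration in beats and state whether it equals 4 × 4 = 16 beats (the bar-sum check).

1) 0.0ms=0b +500.0ms=4/5b
2) 500.0ms=4/5b +1000.0ms=8/5b
3) 1500.0ms=12/5b +1000.0ms=8/5b
4) 2500.0ms=4b +468.75ms=3/4b
5) 2968.75ms=19/4b +156.25ms=1/4b
6) 3125.0ms=5b +625.0ms=1b
7) 3750.0ms=6b +1250.0ms=2b
8) 5000.0ms=8b +1250.0ms=2b
9) 6250.0ms=10b +937.5ms=3/2b
10) 7187.5ms=23/2b +312.5ms=1/2b
11) 7500.0ms=12b +1875.0ms=3b
12) 9375.0ms=15b +625.0ms=1b
Σ=16b of 16 (96bpm 4/4) — PASS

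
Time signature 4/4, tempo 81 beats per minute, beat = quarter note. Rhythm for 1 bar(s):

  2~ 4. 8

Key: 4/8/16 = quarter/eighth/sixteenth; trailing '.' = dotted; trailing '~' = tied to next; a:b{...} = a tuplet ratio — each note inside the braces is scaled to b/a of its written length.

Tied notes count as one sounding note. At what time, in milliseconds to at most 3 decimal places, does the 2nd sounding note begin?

1. 0.0ms @ 0 + 2592.593ms (7/2)
2. 2592.593ms @ 7/2 + 370.37ms (1/2)

note 2 onset = 7/2b = 2592.593ms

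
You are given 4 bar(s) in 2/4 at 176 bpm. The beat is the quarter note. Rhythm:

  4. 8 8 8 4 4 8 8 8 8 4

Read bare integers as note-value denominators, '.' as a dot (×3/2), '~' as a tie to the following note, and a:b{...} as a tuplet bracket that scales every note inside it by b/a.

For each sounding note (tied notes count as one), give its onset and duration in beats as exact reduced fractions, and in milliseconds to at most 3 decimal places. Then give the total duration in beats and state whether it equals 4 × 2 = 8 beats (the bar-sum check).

1) 0.0ms=0b +511.364ms=3/2b
2) 511.364ms=3/2b +170.455ms=1/2b
3) 681.818ms=2b +170.455ms=1/2b
4) 852.273ms=5/2b +170.455ms=1/2b
5) 1022.727ms=3b +340.909ms=1b
6) 1363.636ms=4b +340.909ms=1b
7) 1704.545ms=5b +170.455ms=1/2b
8) 1875.0ms=11/2b +170.455ms=1/2b
9) 2045.455ms=6b +170.455ms=1/2b
10) 2215.909ms=13/2b +170.455ms=1/2b
11) 2386.364ms=7b +340.909ms=1b
Σ=8b of 8 (176bpm 2/4) — PASS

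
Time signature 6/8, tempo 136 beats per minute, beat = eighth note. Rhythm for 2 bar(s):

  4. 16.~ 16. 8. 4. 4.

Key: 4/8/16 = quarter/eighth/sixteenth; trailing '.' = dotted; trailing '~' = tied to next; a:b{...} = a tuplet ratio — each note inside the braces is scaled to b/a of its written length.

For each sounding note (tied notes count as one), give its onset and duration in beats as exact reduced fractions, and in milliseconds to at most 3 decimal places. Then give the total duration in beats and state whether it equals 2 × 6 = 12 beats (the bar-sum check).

1) 0.0ms=0b +1323.529ms=3b
2) 1323.529ms=3b +661.765ms=3/2b
3) 1985.294ms=9/2b +661.765ms=3/2b
4) 2647.059ms=6b +1323.529ms=3b
5) 3970.588ms=9b +1323.529ms=3b
Σ=12b of 12 (136bpm 6/8) — PASS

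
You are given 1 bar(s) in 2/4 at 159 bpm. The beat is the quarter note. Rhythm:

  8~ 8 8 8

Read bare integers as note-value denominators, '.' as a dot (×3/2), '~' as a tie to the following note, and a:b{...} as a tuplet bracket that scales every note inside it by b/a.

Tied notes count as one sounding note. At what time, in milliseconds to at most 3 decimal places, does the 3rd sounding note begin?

note 3 onset = 3/2b = 566.038ms

1. 0.0ms @ 0 + 377.358ms (1)
2. 377.358ms @ 1 + 188.679ms (1/2)
3. 566.038ms @ 3/2 + 188.679ms (1/2)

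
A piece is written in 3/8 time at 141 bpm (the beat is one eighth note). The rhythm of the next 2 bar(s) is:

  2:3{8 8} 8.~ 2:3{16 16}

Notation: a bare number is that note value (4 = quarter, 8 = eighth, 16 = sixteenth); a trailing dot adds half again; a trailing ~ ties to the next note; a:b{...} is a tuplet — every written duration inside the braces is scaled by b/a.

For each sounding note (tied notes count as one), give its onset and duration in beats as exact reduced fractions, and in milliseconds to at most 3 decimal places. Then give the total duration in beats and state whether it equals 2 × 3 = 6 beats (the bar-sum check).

1) 0.0ms=0b +638.298ms=3/2b
2) 638.298ms=3/2b +638.298ms=3/2b
3) 1276.596ms=3b +957.447ms=9/4b
4) 2234.043ms=21/4b +319.149ms=3/4b
Σ=6b of 6 (141bpm 3/8) — PASS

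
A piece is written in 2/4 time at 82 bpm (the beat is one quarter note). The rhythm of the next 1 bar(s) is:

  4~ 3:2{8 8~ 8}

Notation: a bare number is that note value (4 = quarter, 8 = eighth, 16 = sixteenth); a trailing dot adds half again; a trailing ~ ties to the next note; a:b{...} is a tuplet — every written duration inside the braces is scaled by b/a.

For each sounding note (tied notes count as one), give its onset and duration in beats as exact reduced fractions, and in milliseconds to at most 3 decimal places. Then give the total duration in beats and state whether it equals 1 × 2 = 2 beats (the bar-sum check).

1) 0.0ms=0b +975.61ms=4/3b
2) 975.61ms=4/3b +487.805ms=2/3b
Σ=2b of 2 (82bpm 2/4) — PASS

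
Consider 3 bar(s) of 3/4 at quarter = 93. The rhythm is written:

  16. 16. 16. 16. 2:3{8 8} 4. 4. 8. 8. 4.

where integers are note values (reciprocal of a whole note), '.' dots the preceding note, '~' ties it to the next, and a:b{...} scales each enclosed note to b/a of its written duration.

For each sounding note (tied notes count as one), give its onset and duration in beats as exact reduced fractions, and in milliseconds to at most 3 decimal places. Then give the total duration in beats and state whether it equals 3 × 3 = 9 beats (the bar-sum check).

1) 0.0ms=0b +241.935ms=3/8b
2) 241.935ms=3/8b +241.935ms=3/8b
3) 483.871ms=3/4b +241.935ms=3/8b
4) 725.806ms=9/8b +241.935ms=3/8b
5) 967.742ms=3/2b +483.871ms=3/4b
6) 1451.613ms=9/4b +483.871ms=3/4b
7) 1935.484ms=3b +967.742ms=3/2b
8) 2903.226ms=9/2b +967.742ms=3/2b
9) 3870.968ms=6b +483.871ms=3/4b
10) 4354.839ms=27/4b +483.871ms=3/4b
11) 4838.71ms=15/2b +967.742ms=3/2b
Σ=9b of 9 (93bpm 3/4) — PASS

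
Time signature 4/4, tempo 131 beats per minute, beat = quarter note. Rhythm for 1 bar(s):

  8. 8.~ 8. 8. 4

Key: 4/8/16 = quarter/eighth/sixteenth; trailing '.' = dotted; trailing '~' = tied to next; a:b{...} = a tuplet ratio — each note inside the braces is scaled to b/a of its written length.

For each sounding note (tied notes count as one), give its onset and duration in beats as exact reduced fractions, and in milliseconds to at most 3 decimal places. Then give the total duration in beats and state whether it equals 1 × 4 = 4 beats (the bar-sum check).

1) 0.0ms=0b +343.511ms=3/4b
2) 343.511ms=3/4b +687.023ms=3/2b
3) 1030.534ms=9/4b +343.511ms=3/4b
4) 1374.046ms=3b +458.015ms=1b
Σ=4b of 4 (131bpm 4/4) — PASS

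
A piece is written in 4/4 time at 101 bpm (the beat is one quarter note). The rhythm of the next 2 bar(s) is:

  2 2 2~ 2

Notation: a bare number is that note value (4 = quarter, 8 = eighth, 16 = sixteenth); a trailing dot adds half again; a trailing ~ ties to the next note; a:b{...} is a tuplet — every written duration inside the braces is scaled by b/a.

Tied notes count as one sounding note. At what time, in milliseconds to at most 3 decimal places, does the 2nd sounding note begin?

note 2 onset = 2b = 1188.119ms

1. 0.0ms @ 0 + 1188.119ms (2)
2. 1188.119ms @ 2 + 1188.119ms (2)
3. 2376.238ms @ 4 + 2376.238ms (4)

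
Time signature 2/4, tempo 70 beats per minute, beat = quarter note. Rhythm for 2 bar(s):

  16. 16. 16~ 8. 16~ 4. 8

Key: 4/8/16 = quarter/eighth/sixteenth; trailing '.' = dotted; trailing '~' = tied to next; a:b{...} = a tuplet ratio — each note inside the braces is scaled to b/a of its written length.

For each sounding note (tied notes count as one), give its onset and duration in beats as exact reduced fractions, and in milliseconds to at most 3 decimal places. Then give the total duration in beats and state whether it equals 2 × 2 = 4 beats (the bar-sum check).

1) 0.0ms=0b +321.429ms=3/8b
2) 321.429ms=3/8b +321.429ms=3/8b
3) 642.857ms=3/4b +857.143ms=1b
4) 1500.0ms=7/4b +1500.0ms=7/4b
5) 3000.0ms=7/2b +428.571ms=1/2b
Σ=4b of 4 (70bpm 2/4) — PASS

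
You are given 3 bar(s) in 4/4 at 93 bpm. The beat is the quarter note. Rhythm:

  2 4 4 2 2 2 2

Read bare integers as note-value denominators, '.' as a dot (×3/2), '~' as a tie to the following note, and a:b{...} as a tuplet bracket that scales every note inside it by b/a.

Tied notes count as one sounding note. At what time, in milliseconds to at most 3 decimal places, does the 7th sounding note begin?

1. 0.0ms @ 0 + 1290.323ms (2)
2. 1290.323ms @ 2 + 645.161ms (1)
3. 1935.484ms @ 3 + 645.161ms (1)
4. 2580.645ms @ 4 + 1290.323ms (2)
5. 3870.968ms @ 6 + 1290.323ms (2)
6. 5161.29ms @ 8 + 1290.323ms (2)
7. 6451.613ms @ 10 + 1290.323ms (2)

note 7 onset = 10b = 6451.613ms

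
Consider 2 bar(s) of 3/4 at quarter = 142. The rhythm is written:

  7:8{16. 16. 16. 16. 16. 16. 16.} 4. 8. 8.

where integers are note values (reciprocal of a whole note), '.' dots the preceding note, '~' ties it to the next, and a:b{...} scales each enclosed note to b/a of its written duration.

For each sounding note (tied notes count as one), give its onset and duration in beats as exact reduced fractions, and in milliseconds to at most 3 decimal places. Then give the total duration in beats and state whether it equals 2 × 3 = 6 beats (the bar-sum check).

1) 0.0ms=0b +181.087ms=3/7b
2) 181.087ms=3/7b +181.087ms=3/7b
3) 362.173ms=6/7b +181.087ms=3/7b
4) 543.26ms=9/7b +181.087ms=3/7b
5) 724.346ms=12/7b +181.087ms=3/7b
6) 905.433ms=15/7b +181.087ms=3/7b
7) 1086.519ms=18/7b +181.087ms=3/7b
8) 1267.606ms=3b +633.803ms=3/2b
9) 1901.408ms=9/2b +316.901ms=3/4b
10) 2218.31ms=21/4b +316.901ms=3/4b
Σ=6b of 6 (142bpm 3/4) — PASS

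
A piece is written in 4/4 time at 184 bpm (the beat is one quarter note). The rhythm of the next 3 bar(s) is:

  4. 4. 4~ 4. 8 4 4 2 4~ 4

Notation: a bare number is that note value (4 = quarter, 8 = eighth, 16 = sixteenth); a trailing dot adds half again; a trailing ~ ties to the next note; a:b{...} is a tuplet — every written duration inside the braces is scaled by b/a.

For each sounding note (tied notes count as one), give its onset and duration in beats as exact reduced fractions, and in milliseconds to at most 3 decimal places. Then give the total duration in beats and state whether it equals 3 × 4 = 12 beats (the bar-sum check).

1) 0.0ms=0b +489.13ms=3/2b
2) 489.13ms=3/2b +489.13ms=3/2b
3) 978.261ms=3b +815.217ms=5/2b
4) 1793.478ms=11/2b +163.043ms=1/2b
5) 1956.522ms=6b +326.087ms=1b
6) 2282.609ms=7b +326.087ms=1b
7) 2608.696ms=8b +652.174ms=2b
8) 3260.87ms=10b +652.174ms=2b
Σ=12b of 12 (184bpm 4/4) — PASS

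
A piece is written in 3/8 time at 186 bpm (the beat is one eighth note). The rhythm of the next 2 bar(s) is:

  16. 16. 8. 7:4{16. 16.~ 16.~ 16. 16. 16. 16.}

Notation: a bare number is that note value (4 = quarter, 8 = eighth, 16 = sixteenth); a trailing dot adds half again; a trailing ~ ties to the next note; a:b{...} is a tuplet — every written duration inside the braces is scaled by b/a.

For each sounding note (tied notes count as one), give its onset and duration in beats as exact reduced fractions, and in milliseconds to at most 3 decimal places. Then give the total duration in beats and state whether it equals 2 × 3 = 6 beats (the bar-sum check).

1) 0.0ms=0b +241.935ms=3/4b
2) 241.935ms=3/4b +241.935ms=3/4b
3) 483.871ms=3/2b +483.871ms=3/2b
4) 967.742ms=3b +138.249ms=3/7b
5) 1105.991ms=24/7b +414.747ms=9/7b
6) 1520.737ms=33/7b +138.249ms=3/7b
7) 1658.986ms=36/7b +138.249ms=3/7b
8) 1797.235ms=39/7b +138.249ms=3/7b
Σ=6b of 6 (186bpm 3/8) — PASS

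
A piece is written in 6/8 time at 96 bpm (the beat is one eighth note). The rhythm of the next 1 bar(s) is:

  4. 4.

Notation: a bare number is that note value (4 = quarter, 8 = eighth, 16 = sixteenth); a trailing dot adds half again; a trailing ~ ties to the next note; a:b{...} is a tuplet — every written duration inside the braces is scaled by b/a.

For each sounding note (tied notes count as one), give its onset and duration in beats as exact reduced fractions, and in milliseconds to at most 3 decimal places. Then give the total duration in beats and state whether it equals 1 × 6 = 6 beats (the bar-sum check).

1) 0.0ms=0b +1875.0ms=3b
2) 1875.0ms=3b +1875.0ms=3b
Σ=6b of 6 (96bpm 6/8) — PASS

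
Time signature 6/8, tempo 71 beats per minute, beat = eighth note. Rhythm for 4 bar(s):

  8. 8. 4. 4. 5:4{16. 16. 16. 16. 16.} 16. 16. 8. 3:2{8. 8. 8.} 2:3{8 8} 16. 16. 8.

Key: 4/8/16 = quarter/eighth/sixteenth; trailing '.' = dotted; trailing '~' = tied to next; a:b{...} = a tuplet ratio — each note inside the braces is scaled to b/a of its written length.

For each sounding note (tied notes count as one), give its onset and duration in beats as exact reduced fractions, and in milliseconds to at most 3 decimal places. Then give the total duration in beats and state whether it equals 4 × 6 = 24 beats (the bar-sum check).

1) 0.0ms=0b +1267.606ms=3/2b
2) 1267.606ms=3/2b +1267.606ms=3/2b
3) 2535.211ms=3b +2535.211ms=3b
4) 5070.423ms=6b +2535.211ms=3b
5) 7605.634ms=9b +507.042ms=3/5b
6) 8112.676ms=48/5b +507.042ms=3/5b
7) 8619.718ms=51/5b +507.042ms=3/5b
8) 9126.761ms=54/5b +507.042ms=3/5b
9) 9633.803ms=57/5b +507.042ms=3/5b
10) 10140.845ms=12b +633.803ms=3/4b
11) 10774.648ms=51/4b +633.803ms=3/4b
12) 11408.451ms=27/2b +1267.606ms=3/2b
13) 12676.056ms=15b +845.07ms=1b
14) 13521.127ms=16b +845.07ms=1b
15) 14366.197ms=17b +845.07ms=1b
16) 15211.268ms=18b +1267.606ms=3/2b
17) 16478.873ms=39/2b +1267.606ms=3/2b
18) 17746.479ms=21b +633.803ms=3/4b
19) 18380.282ms=87/4b +633.803ms=3/4b
20) 19014.085ms=45/2b +1267.606ms=3/2b
Σ=24b of 24 (71bpm 6/8) — PASS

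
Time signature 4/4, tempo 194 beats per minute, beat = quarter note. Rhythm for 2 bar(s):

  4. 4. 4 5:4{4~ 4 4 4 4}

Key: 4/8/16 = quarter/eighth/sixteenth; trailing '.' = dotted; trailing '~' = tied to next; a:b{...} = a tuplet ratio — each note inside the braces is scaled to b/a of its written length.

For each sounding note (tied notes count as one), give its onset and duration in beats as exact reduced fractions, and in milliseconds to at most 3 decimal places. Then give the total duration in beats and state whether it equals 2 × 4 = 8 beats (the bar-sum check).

1) 0.0ms=0b +463.918ms=3/2b
2) 463.918ms=3/2b +463.918ms=3/2b
3) 927.835ms=3b +309.278ms=1b
4) 1237.113ms=4b +494.845ms=8/5b
5) 1731.959ms=28/5b +247.423ms=4/5b
6) 1979.381ms=32/5b +247.423ms=4/5b
7) 2226.804ms=36/5b +247.423ms=4/5b
Σ=8b of 8 (194bpm 4/4) — PASS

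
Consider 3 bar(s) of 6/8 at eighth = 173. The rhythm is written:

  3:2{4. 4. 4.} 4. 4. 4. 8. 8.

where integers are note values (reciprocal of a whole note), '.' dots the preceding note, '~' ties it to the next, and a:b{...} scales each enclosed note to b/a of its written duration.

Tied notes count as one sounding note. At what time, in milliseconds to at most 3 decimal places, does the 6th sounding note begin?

1. 0.0ms @ 0 + 693.642ms (2)
2. 693.642ms @ 2 + 693.642ms (2)
3. 1387.283ms @ 4 + 693.642ms (2)
4. 2080.925ms @ 6 + 1040.462ms (3)
5. 3121.387ms @ 9 + 1040.462ms (3)
6. 4161.85ms @ 12 + 1040.462ms (3)
7. 5202.312ms @ 15 + 520.231ms (3/2)
8. 5722.543ms @ 33/2 + 520.231ms (3/2)

note 6 onset = 12b = 4161.85ms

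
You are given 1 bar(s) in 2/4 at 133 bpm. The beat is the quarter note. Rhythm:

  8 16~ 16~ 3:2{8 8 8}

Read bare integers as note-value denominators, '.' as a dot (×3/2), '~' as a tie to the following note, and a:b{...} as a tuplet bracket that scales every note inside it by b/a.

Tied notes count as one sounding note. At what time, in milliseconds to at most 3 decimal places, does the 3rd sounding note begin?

1. 0.0ms @ 0 + 225.564ms (1/2)
2. 225.564ms @ 1/2 + 375.94ms (5/6)
3. 601.504ms @ 4/3 + 150.376ms (1/3)
4. 751.88ms @ 5/3 + 150.376ms (1/3)

note 3 onset = 4/3b = 601.504ms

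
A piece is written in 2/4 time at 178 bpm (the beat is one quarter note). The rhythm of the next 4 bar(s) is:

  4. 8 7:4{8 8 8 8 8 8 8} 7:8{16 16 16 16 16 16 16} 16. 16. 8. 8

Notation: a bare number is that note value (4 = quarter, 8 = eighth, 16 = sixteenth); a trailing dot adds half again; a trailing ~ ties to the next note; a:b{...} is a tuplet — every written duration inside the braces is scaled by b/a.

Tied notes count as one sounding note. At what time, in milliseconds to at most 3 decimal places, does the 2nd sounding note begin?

1. 0.0ms @ 0 + 505.618ms (3/2)
2. 505.618ms @ 3/2 + 168.539ms (1/2)
3. 674.157ms @ 2 + 96.308ms (2/7)
4. 770.465ms @ 16/7 + 96.308ms (2/7)
5. 866.774ms @ 18/7 + 96.308ms (2/7)
6. 963.082ms @ 20/7 + 96.308ms (2/7)
7. 1059.39ms @ 22/7 + 96.308ms (2/7)
8. 1155.698ms @ 24/7 + 96.308ms (2/7)
9. 1252.006ms @ 26/7 + 96.308ms (2/7)
10. 1348.315ms @ 4 + 96.308ms (2/7)
11. 1444.623ms @ 30/7 + 96.308ms (2/7)
12. 1540.931ms @ 32/7 + 96.308ms (2/7)
13. 1637.239ms @ 34/7 + 96.308ms (2/7)
14. 1733.547ms @ 36/7 + 96.308ms (2/7)
15. 1829.856ms @ 38/7 + 96.308ms (2/7)
16. 1926.164ms @ 40/7 + 96.308ms (2/7)
17. 2022.472ms @ 6 + 126.404ms (3/8)
18. 2148.876ms @ 51/8 + 126.404ms (3/8)
19. 2275.281ms @ 27/4 + 252.809ms (3/4)
20. 2528.09ms @ 15/2 + 168.539ms (1/2)

note 2 onset = 3/2b = 505.618ms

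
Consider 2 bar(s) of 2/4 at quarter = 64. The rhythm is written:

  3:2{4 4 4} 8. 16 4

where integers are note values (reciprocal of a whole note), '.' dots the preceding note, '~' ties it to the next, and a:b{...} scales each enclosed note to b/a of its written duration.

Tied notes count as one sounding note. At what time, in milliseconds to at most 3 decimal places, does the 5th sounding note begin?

1. 0.0ms @ 0 + 625.0ms (2/3)
2. 625.0ms @ 2/3 + 625.0ms (2/3)
3. 1250.0ms @ 4/3 + 625.0ms (2/3)
4. 1875.0ms @ 2 + 703.125ms (3/4)
5. 2578.125ms @ 11/4 + 234.375ms (1/4)
6. 2812.5ms @ 3 + 937.5ms (1)

note 5 onset = 11/4b = 2578.125ms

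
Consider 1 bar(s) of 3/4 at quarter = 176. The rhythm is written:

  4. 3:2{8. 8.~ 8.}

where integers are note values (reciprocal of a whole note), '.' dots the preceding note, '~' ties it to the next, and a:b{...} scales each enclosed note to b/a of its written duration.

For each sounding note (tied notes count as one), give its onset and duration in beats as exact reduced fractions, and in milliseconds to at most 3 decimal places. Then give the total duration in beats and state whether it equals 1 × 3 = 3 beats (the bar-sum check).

1) 0.0ms=0b +511.364ms=3/2b
2) 511.364ms=3/2b +170.455ms=1/2b
3) 681.818ms=2b +340.909ms=1b
Σ=3b of 3 (176bpm 3/4) — PASS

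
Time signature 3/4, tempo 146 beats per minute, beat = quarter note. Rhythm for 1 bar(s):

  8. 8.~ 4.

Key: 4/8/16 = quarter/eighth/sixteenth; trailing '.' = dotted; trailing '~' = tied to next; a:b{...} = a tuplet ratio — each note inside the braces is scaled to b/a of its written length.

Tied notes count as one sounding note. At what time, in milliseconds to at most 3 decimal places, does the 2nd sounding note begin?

note 2 onset = 3/4b = 308.219ms

1. 0.0ms @ 0 + 308.219ms (3/4)
2. 308.219ms @ 3/4 + 924.658ms (9/4)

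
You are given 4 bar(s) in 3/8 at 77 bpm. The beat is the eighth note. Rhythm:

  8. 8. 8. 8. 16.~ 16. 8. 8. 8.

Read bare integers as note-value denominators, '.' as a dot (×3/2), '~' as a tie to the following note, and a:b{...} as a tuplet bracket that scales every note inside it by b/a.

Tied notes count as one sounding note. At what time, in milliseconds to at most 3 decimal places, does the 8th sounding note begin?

1. 0.0ms @ 0 + 1168.831ms (3/2)
2. 1168.831ms @ 3/2 + 1168.831ms (3/2)
3. 2337.662ms @ 3 + 1168.831ms (3/2)
4. 3506.494ms @ 9/2 + 1168.831ms (3/2)
5. 4675.325ms @ 6 + 1168.831ms (3/2)
6. 5844.156ms @ 15/2 + 1168.831ms (3/2)
7. 7012.987ms @ 9 + 1168.831ms (3/2)
8. 8181.818ms @ 21/2 + 1168.831ms (3/2)

note 8 onset = 21/2b = 8181.818ms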